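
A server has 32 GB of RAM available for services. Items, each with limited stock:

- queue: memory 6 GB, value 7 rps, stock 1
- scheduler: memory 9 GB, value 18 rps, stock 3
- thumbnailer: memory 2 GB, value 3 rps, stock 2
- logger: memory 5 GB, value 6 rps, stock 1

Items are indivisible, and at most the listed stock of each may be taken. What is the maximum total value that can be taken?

60 rps

Best selections within memory 32 and stock limits:
- 3×scheduler + 2×thumbnailer: memory 31, value 60
- 3×scheduler + 1×logger: memory 32, value 60
Best: 60 rps.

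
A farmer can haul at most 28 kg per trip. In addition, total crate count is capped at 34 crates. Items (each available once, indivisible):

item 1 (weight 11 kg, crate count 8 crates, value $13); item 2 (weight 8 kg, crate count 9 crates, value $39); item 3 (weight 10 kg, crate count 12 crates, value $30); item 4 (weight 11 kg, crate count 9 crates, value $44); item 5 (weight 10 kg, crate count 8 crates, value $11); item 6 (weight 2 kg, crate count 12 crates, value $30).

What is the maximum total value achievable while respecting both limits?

$113

Feasible sets respecting both limits:
- item 2+item 4+item 6: weight 21, crate count 30, value 113
- item 3+item 4+item 6: weight 23, crate count 33, value 104
- item 2+item 3+item 6: weight 20, crate count 33, value 99
- item 1+item 4+item 6: weight 24, crate count 29, value 87
Best: $113.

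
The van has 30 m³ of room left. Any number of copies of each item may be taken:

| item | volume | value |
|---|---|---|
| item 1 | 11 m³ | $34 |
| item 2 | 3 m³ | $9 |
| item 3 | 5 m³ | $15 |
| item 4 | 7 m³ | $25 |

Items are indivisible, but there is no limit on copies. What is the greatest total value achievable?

$102

Best value-per-unit is item 4 at 25/7; filling with it alone gives 4×25 = 100.
Optimal mix: 3×item 2 + 3×item 4 → volume 30, value 102.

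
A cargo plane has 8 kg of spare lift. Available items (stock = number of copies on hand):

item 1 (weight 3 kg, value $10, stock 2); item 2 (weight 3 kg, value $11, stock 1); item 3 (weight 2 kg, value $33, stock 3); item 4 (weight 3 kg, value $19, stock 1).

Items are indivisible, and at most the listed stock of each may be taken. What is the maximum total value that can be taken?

$99

Best selections within weight 8 and stock limits:
- 3×item 3: weight 6, value 99
- 2×item 3 + 1×item 4: weight 7, value 85
- 1×item 2 + 2×item 3: weight 7, value 77
- 1×item 1 + 2×item 3: weight 7, value 76
Best: $99.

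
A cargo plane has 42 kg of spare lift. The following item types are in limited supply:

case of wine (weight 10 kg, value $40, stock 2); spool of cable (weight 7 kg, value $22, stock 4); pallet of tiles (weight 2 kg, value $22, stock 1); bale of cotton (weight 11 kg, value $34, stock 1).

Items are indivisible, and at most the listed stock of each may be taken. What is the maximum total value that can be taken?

Top feasible selections:
- 2×case of wine + 1×spool of cable + 1×pallet of tiles + 1×bale of cotton: weight 40, value 158
- 1×case of wine + 4×spool of cable + 1×pallet of tiles: weight 40, value 150
Best: $158.

$158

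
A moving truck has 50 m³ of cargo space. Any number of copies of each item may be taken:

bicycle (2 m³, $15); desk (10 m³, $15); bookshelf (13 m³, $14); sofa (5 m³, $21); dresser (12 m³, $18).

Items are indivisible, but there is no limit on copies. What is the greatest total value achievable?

Best value-per-unit is bicycle at 15/2, and filling with it alone uses volume 25×2=50. No mix of the others beats 25×15 = 375.

$375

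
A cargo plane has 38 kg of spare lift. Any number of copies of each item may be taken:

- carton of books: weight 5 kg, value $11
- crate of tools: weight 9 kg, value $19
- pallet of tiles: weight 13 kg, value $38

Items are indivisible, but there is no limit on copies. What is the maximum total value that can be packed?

Best value-per-unit is pallet of tiles at 38/13; filling with it alone gives 2×38 = 76.
Optimal mix: 2×carton of books + 2×pallet of tiles → weight 36, value 98.

$98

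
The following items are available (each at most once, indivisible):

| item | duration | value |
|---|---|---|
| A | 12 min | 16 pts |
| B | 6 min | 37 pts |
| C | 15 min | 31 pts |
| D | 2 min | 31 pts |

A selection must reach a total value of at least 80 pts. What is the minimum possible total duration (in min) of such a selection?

Subsets with value ≥ 80, sorted by total duration:
- A+B+D: duration 20, value 84
- B+C+D: duration 23, value 99
Minimum duration: 20 min.

20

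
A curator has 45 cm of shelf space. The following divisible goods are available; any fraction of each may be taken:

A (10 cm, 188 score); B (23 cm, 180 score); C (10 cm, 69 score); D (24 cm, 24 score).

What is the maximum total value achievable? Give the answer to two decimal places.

439.00

Take in order of value per unit:
- A (188/10 per unit): all 10 → value 188, running total 188.00
- B (180/23 per unit): all 23 → value 180, running total 368.00
- C (69/10 per unit): all 10 → value 69, running total 437.00
- D (24/24 per unit): 2 of 24 → value 2×24/24 = 2.0000, running total 439.00
Total 439.00.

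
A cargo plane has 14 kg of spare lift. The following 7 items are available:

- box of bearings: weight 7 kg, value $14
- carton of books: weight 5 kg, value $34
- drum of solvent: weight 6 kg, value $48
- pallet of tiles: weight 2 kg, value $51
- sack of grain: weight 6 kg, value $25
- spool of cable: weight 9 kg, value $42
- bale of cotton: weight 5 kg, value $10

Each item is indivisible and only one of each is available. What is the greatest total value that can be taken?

Check high-value combinations within 14 kg:
- carton of books+drum of solvent+pallet of tiles: weight 5+6+2=13, value 34+48+51=133
- drum of solvent+pallet of tiles+sack of grain: weight 6+2+6=14, value 48+51+25=124
- carton of books+pallet of tiles+sack of grain: weight 5+2+6=13, value 34+51+25=110
- drum of solvent+pallet of tiles+bale of cotton: weight 6+2+5=13, value 48+51+10=109
- drum of solvent+pallet of tiles: weight 6+2=8, value 48+51=99
Best: $133.

$133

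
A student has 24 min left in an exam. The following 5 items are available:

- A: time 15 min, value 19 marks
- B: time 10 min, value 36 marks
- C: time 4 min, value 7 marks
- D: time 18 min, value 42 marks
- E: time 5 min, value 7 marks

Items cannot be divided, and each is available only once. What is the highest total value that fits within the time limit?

Check high-value combinations within 24 min:
- B+C+E: time 10+4+5=19, value 36+7+7=50
- C+D: time 4+18=22, value 7+42=49
- D+E: time 18+5=23, value 42+7=49
- B+C: time 10+4=14, value 36+7=43
Best: 50 marks.

50 marks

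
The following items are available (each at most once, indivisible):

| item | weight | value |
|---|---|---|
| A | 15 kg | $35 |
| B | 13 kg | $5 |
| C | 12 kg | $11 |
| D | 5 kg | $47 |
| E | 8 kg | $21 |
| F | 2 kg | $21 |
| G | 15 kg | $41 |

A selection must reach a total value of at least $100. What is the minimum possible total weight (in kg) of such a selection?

22

Subsets with value ≥ 100, sorted by total weight:
- D+F+G: weight 22, value 109
- A+D+F: weight 22, value 103
- C+D+E+F: weight 27, value 100
- D+E+G: weight 28, value 109
Minimum weight: 22 kg.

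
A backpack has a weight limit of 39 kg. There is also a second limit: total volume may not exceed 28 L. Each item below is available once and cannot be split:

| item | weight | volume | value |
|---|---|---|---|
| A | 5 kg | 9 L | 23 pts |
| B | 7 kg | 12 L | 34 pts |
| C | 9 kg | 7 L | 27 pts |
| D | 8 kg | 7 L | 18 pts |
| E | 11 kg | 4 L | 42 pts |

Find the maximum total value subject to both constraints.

Feasible sets respecting both limits:
- A+C+D+E: weight 33, volume 27, value 110
- B+C+E: weight 27, volume 23, value 103
- A+B+E: weight 23, volume 25, value 99
- B+D+E: weight 26, volume 23, value 94
Best: 110 pts.

110 pts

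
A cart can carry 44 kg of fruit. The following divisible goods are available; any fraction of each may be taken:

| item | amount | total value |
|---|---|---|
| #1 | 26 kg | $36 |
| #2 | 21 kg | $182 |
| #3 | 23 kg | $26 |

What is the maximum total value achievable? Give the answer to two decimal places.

Take in order of value per unit:
- #2 (182/21 per unit): all 21 → value 182, running total 182.00
- #1 (36/26 per unit): 23 of 26 → value 23×36/26 = 31.8462, running total 213.85
Total 213.85.

213.85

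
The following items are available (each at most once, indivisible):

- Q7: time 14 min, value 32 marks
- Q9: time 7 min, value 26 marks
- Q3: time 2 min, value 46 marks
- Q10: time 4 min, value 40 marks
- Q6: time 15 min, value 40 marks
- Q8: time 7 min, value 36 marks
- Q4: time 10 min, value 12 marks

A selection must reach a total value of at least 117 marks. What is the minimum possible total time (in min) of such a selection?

Subsets with value ≥ 117, sorted by total time:
- Q3+Q10+Q8: time 13, value 122
- Q9+Q3+Q10+Q8: time 20, value 148
Minimum time: 13 min.

13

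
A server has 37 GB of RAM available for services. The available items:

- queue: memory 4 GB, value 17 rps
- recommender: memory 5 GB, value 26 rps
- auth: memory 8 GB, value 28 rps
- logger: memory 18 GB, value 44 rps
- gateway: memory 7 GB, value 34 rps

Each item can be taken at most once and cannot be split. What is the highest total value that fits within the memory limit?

Check high-value combinations within 37 GB:
- queue+auth+logger+gateway: memory 4+8+18+7=37, value 17+28+44+34=123
- queue+recommender+logger+gateway: memory 4+5+18+7=34, value 17+26+44+34=121
- queue+recommender+auth+logger: memory 4+5+8+18=35, value 17+26+28+44=115
- auth+logger+gateway: memory 8+18+7=33, value 28+44+34=106
Best: 123 rps.

123 rps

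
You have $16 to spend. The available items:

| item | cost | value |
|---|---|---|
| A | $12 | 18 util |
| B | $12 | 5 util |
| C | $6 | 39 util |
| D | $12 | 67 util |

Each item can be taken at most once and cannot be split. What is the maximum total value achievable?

67 util

Check high-value combinations within $16:
- D: cost 12, value 67
- C: cost 6, value 39
- A: cost 12, value 18
Best: 67 util.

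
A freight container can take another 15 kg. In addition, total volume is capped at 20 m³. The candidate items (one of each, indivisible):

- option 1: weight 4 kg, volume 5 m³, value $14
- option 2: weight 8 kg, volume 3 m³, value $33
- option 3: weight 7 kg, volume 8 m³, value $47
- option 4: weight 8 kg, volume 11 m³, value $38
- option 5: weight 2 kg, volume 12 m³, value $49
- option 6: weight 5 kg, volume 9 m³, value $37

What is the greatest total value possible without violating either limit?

Feasible sets respecting both limits:
- option 1+option 2+option 5: weight 14, volume 20, value 96
- option 3+option 5: weight 9, volume 20, value 96
- option 3+option 4: weight 15, volume 19, value 85
- option 3+option 6: weight 12, volume 17, value 84
Best: $96.

$96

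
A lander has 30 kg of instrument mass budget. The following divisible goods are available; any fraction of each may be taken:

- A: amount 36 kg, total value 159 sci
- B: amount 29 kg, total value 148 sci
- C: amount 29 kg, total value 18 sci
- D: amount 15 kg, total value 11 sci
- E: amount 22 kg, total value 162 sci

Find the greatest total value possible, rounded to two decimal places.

Take in order of value per unit:
- E (162/22 per unit): all 22 → value 162, running total 162.00
- B (148/29 per unit): 8 of 29 → value 8×148/29 = 40.8276, running total 202.83
Total 202.83.

202.83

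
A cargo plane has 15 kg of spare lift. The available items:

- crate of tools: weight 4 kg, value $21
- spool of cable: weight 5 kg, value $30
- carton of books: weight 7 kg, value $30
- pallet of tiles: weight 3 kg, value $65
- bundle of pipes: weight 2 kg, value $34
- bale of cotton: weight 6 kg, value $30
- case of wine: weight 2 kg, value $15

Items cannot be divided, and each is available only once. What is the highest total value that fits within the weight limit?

$150

Check high-value combinations within 15 kg:
- crate of tools+spool of cable+pallet of tiles+bundle of pipes: weight 4+5+3+2=14, value 21+30+65+34=150
- crate of tools+pallet of tiles+bundle of pipes+bale of cotton: weight 4+3+2+6=15, value 21+65+34+30=150
- spool of cable+pallet of tiles+bundle of pipes+case of wine: weight 5+3+2+2=12, value 30+65+34+15=144
- pallet of tiles+bundle of pipes+bale of cotton+case of wine: weight 3+2+6+2=13, value 65+34+30+15=144
Best: $150.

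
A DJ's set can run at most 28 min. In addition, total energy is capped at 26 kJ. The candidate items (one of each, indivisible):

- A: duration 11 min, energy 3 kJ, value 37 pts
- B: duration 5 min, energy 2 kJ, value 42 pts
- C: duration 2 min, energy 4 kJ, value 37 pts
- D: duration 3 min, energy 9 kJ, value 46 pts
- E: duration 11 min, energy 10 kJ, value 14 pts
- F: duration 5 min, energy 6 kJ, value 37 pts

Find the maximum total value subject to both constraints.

199 pts

Feasible sets respecting both limits:
- A+B+C+D+F: duration 26, energy 24, value 199
- A+B+C+D: duration 21, energy 18, value 162
- A+B+D+F: duration 24, energy 20, value 162
Best: 199 pts.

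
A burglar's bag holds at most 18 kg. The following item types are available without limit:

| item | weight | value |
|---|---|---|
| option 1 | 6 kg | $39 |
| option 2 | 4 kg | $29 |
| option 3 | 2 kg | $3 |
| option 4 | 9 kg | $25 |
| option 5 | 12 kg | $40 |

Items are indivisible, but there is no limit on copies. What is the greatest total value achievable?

$126

Best value-per-unit is option 2 at 29/4; filling with it alone gives 4×29 = 116.
Optimal mix: 1×option 1 + 3×option 2 → weight 18, value 126.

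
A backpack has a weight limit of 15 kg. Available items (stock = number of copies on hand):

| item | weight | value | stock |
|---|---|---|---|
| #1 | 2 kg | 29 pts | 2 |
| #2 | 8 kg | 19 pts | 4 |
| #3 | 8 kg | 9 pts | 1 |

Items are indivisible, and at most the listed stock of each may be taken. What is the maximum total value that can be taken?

Best selections within weight 15 and stock limits:
- 2×#1 + 1×#2: weight 12, value 77
- 2×#1 + 1×#3: weight 12, value 67
Best: 77 pts.

77 pts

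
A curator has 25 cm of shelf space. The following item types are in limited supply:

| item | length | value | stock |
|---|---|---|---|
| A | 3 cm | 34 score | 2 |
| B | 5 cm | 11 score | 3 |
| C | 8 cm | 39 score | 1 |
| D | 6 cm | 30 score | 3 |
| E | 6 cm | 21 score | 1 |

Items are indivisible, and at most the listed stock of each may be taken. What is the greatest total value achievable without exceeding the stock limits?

158 score

Best selections within length 25 and stock limits:
- 2×A + 3×D: length 24, value 158
- 2×A + 2×D + 1×E: length 24, value 149
- 2×A + 1×B + 1×C + 1×D: length 25, value 148
Best: 158 score.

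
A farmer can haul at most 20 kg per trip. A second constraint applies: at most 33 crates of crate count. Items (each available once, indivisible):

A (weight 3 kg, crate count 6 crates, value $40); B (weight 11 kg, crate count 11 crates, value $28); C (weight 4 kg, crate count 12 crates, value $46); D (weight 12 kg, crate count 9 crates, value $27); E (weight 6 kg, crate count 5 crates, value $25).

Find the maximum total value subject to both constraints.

$114

Feasible sets respecting both limits:
- A+B+C: weight 18, crate count 29, value 114
- A+C+D: weight 19, crate count 27, value 113
- A+C+E: weight 13, crate count 23, value 111
Best: $114.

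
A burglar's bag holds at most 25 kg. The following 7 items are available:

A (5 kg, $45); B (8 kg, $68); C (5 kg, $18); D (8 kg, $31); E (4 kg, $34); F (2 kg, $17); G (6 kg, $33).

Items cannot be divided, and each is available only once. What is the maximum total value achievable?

$197

This is a 0/1 knapsack; check combinations near the capacity.
- A+B+E+F+G: weight 5+8+4+2+6=25, value 45+68+34+17+33=197
- A+B+C+E+F: weight 5+8+5+4+2=24, value 45+68+18+34+17=182
- A+B+E+G: weight 5+8+4+6=23, value 45+68+34+33=180
Best: $197.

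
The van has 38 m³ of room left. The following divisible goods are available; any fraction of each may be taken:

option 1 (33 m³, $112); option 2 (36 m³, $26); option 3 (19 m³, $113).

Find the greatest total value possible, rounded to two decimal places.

Take in order of value per unit:
- option 3 (113/19 per unit): all 19 → value 113, running total 113.00
- option 1 (112/33 per unit): 19 of 33 → value 19×112/33 = 64.4848, running total 177.48
Total 177.48.

177.48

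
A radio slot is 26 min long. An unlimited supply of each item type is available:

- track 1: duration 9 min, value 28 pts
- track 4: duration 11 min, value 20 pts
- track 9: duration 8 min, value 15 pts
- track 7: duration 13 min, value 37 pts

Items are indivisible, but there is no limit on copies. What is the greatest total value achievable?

74 pts

Best value-per-unit is track 1 at 28/9; filling with it alone gives 2×28 = 56.
Optimal mix: 2×track 7 → duration 26, value 74.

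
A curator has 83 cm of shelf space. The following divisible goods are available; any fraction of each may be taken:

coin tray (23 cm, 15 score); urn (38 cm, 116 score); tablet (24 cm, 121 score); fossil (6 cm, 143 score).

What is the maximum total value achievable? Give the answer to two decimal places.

389.78

Take in order of value per unit:
- fossil (143/6 per unit): all 6 → value 143, running total 143.00
- tablet (121/24 per unit): all 24 → value 121, running total 264.00
- urn (116/38 per unit): all 38 → value 116, running total 380.00
- coin tray (15/23 per unit): 15 of 23 → value 15×15/23 = 9.7826, running total 389.78
Total 389.78.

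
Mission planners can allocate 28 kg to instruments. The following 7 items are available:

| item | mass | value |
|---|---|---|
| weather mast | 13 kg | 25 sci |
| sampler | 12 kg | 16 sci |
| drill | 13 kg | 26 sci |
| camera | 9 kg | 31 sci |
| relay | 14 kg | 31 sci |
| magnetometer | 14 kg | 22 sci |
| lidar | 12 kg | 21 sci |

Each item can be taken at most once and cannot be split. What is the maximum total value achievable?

Check high-value combinations within 28 kg:
- camera+relay: mass 9+14=23, value 31+31=62
- drill+camera: mass 13+9=22, value 26+31=57
- drill+relay: mass 13+14=27, value 26+31=57
- weather mast+camera: mass 13+9=22, value 25+31=56
- weather mast+relay: mass 13+14=27, value 25+31=56
Best: 62 sci.

62 sci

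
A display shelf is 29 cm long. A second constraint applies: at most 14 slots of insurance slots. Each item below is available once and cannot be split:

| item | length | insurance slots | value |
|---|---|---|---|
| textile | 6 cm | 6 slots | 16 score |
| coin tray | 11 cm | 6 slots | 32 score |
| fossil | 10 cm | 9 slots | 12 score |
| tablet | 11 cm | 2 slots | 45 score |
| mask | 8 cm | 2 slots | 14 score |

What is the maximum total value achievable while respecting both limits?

Feasible sets respecting both limits:
- textile+coin tray+tablet: length 28, insurance slots 14, value 93
- coin tray+tablet: length 22, insurance slots 8, value 77
- textile+tablet+mask: length 25, insurance slots 10, value 75
Best: 93 score.

93 score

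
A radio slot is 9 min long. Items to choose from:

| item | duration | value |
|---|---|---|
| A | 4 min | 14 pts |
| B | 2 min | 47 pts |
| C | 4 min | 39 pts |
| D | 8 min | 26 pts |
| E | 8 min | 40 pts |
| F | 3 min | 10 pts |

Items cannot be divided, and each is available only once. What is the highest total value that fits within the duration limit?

This is a 0/1 knapsack; check combinations near the capacity.
- B+C+F: duration 2+4+3=9, value 47+39+10=96
- B+C: duration 2+4=6, value 47+39=86
- A+B+F: duration 4+2+3=9, value 14+47+10=71
- A+B: duration 4+2=6, value 14+47=61
Best: 96 pts.

96 pts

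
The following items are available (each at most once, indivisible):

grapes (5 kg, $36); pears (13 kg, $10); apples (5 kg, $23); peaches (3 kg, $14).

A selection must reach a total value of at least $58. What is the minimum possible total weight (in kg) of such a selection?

10

Subsets with value ≥ 58, sorted by total weight:
- grapes+apples: weight 10, value 59
- grapes+apples+peaches: weight 13, value 73
Minimum weight: 10 kg.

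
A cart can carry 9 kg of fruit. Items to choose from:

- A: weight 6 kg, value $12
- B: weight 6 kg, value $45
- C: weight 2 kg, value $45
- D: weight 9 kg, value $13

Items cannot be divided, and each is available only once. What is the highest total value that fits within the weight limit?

Check high-value combinations within 9 kg:
- B+C: weight 6+2=8, value 45+45=90
- A+C: weight 6+2=8, value 12+45=57
- C: weight 2, value 45
- B: weight 6, value 45
- D: weight 9, value 13
Best: $90.

$90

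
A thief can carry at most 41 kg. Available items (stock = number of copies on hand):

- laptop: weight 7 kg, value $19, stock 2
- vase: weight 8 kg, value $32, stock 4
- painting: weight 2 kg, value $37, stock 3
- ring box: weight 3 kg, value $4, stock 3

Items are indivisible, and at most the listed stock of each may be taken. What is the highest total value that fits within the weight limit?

Best selections within weight 41 and stock limits:
- 4×vase + 3×painting + 1×ring box: weight 41, value 243
- 4×vase + 3×painting: weight 38, value 239
- 1×laptop + 3×vase + 3×painting + 1×ring box: weight 40, value 230
- 1×laptop + 3×vase + 3×painting: weight 37, value 226
Best: $243.

$243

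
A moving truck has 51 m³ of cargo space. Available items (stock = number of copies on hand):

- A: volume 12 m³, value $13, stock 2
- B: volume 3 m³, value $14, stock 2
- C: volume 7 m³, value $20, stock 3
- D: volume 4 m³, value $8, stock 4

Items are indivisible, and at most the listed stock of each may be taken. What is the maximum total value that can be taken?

$125

Top feasible selections:
- 1×A + 2×B + 3×C + 3×D: volume 51, value 125
- 2×B + 3×C + 4×D: volume 43, value 120
Best: $125.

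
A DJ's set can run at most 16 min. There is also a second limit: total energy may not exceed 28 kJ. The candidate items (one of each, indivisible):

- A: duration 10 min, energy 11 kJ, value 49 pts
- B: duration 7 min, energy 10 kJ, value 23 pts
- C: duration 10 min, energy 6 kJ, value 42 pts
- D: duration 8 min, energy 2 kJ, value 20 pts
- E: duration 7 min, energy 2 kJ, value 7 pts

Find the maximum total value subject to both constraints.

49 pts

Feasible sets respecting both limits:
- A: duration 10, energy 11, value 49
- B+D: duration 15, energy 12, value 43
- C: duration 10, energy 6, value 42
- B+E: duration 14, energy 12, value 30
Best: 49 pts.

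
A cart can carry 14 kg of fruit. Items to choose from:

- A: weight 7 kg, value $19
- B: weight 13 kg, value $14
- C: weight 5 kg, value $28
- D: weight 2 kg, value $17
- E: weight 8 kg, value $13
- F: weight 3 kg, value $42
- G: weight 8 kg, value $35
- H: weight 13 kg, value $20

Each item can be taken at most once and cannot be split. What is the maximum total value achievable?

$94

Check high-value combinations within 14 kg:
- D+F+G: weight 2+3+8=13, value 17+42+35=94
- C+D+F: weight 5+2+3=10, value 28+17+42=87
- A+D+F: weight 7+2+3=12, value 19+17+42=78
Best: $94.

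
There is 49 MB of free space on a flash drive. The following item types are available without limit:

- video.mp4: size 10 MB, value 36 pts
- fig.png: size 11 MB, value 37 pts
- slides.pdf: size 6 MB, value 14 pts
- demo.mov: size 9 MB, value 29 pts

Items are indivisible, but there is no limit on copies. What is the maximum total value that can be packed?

Best value-per-unit is video.mp4 at 36/10; filling with it alone gives 4×36 = 144.
Optimal mix: 4×video.mp4 + 1×demo.mov → size 49, value 173.

173 pts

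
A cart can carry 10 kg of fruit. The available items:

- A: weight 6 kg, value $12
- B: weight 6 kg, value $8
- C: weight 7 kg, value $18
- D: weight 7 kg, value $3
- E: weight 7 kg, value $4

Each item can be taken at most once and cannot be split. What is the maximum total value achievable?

$18

This is a 0/1 knapsack; check combinations near the capacity.
- C: weight 7, value 18
- A: weight 6, value 12
- B: weight 6, value 8
- E: weight 7, value 4
Best: $18.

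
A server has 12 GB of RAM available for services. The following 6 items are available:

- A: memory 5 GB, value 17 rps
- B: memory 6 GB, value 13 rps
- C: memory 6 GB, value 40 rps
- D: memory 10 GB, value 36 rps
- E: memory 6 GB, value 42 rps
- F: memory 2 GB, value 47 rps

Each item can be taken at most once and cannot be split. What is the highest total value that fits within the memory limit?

Check high-value combinations within 12 GB:
- E+F: memory 6+2=8, value 42+47=89
- C+F: memory 6+2=8, value 40+47=87
- D+F: memory 10+2=12, value 36+47=83
- C+E: memory 6+6=12, value 40+42=82
- A+F: memory 5+2=7, value 17+47=64
Best: 89 rps.

89 rps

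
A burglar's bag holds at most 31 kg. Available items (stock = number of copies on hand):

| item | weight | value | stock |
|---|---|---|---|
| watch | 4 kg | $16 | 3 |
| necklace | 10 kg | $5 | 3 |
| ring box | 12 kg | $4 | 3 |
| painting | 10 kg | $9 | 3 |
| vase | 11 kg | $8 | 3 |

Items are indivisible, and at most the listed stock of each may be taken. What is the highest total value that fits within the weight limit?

$57

Best selections within weight 31 and stock limits:
- 3×watch + 1×painting: weight 22, value 57
- 3×watch + 1×vase: weight 23, value 56
- 3×watch + 1×necklace: weight 22, value 53
Best: $57.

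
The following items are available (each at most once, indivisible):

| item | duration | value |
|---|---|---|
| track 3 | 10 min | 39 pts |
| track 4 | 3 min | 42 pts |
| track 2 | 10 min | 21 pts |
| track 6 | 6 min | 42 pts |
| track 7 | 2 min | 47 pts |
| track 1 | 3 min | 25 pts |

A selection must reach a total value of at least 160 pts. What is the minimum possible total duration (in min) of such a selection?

Subsets with value ≥ 160, sorted by total duration:
- track 3+track 4+track 6+track 7: duration 21, value 170
- track 3+track 4+track 6+track 7+track 1: duration 24, value 195
- track 4+track 2+track 6+track 7+track 1: duration 24, value 177
- track 3+track 4+track 2+track 7+track 1: duration 28, value 174
Minimum duration: 21 min.

21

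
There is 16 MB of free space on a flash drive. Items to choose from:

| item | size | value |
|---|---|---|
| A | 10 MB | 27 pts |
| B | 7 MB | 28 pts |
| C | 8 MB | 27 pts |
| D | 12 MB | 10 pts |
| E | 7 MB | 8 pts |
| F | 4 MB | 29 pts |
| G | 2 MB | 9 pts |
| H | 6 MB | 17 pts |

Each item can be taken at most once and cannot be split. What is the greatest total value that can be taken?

66 pts

Check high-value combinations within 16 MB:
- B+F+G: size 7+4+2=13, value 28+29+9=66
- C+F+G: size 8+4+2=14, value 27+29+9=65
- A+F+G: size 10+4+2=16, value 27+29+9=65
Best: 66 pts.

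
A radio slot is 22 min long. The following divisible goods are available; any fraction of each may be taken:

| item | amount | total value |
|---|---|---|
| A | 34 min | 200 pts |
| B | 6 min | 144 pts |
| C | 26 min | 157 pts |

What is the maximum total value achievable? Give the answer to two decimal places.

Take in order of value per unit:
- B (144/6 per unit): all 6 → value 144, running total 144.00
- C (157/26 per unit): 16 of 26 → value 16×157/26 = 96.6154, running total 240.62
Total 240.62.

240.62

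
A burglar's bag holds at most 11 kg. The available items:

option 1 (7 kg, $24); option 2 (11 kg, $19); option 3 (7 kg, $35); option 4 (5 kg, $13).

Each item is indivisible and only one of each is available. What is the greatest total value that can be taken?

$35

Check high-value combinations within 11 kg:
- option 3: weight 7, value 35
- option 1: weight 7, value 24
- option 2: weight 11, value 19
Best: $35.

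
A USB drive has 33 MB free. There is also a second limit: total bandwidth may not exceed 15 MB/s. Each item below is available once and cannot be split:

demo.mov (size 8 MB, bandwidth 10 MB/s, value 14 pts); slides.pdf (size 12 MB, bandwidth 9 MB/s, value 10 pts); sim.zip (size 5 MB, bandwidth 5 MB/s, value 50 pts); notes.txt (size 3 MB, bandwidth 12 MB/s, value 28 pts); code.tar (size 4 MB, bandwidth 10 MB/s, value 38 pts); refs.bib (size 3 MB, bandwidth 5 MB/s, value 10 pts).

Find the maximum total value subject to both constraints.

Feasible sets respecting both limits:
- sim.zip+code.tar: size 9, bandwidth 15, value 88
- demo.mov+sim.zip: size 13, bandwidth 15, value 64
- slides.pdf+sim.zip: size 17, bandwidth 14, value 60
- sim.zip+refs.bib: size 8, bandwidth 10, value 60
Best: 88 pts.

88 pts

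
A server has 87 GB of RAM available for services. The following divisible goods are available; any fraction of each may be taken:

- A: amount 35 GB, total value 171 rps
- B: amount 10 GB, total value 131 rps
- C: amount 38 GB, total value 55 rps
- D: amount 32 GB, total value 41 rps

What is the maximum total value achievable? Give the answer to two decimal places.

362.13

Take in order of value per unit:
- B (131/10 per unit): all 10 → value 131, running total 131.00
- A (171/35 per unit): all 35 → value 171, running total 302.00
- C (55/38 per unit): all 38 → value 55, running total 357.00
- D (41/32 per unit): 4 of 32 → value 4×41/32 = 5.1250, running total 362.13
Total 362.13.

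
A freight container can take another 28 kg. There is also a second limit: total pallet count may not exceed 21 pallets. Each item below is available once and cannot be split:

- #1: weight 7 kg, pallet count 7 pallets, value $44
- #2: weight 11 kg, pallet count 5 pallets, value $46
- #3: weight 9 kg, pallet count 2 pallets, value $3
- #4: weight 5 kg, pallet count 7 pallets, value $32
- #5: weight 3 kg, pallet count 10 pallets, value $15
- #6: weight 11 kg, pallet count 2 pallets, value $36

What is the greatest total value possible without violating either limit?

$122

Feasible sets respecting both limits:
- #1+#2+#4: weight 23, pallet count 19, value 122
- #2+#4+#6: weight 27, pallet count 14, value 114
- #1+#4+#6: weight 23, pallet count 16, value 112
Best: $122.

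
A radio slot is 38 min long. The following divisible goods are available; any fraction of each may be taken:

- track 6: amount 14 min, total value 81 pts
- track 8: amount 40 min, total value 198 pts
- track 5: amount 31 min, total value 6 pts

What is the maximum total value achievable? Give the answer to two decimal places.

Take in order of value per unit:
- track 6 (81/14 per unit): all 14 → value 81, running total 81.00
- track 8 (198/40 per unit): 24 of 40 → value 24×198/40 = 118.8000, running total 199.80
Total 199.80.

199.80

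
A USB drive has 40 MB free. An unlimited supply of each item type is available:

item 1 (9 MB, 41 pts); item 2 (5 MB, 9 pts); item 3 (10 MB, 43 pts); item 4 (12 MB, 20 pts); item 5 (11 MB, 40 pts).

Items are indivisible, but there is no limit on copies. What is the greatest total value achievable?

172 pts

Best value-per-unit is item 1 at 41/9; filling with it alone gives 4×41 = 164.
Optimal mix: 4×item 3 → size 40, value 172.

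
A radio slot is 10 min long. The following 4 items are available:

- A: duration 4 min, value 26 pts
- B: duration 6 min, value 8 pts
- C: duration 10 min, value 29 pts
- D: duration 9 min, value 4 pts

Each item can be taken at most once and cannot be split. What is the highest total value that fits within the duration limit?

34 pts

This is a 0/1 knapsack; check combinations near the capacity.
- A+B: duration 4+6=10, value 26+8=34
- C: duration 10, value 29
- A: duration 4, value 26
Best: 34 pts.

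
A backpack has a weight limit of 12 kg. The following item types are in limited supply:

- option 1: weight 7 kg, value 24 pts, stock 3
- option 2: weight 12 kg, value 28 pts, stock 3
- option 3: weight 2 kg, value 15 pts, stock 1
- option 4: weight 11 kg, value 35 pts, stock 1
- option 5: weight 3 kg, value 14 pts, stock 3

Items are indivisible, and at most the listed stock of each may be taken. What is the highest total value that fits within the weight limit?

Top feasible selections:
- 1×option 3 + 3×option 5: weight 11, value 57
- 1×option 1 + 1×option 3 + 1×option 5: weight 12, value 53
Best: 57 pts.

57 pts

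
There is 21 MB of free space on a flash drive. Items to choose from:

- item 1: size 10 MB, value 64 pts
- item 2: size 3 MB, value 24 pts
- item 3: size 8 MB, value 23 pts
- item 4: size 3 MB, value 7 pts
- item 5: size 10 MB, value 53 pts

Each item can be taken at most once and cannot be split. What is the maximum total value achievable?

117 pts

Check high-value combinations within 21 MB:
- item 1+item 5: size 10+10=20, value 64+53=117
- item 1+item 2+item 3: size 10+3+8=21, value 64+24+23=111
- item 2+item 3+item 5: size 3+8+10=21, value 24+23+53=100
- item 1+item 2+item 4: size 10+3+3=16, value 64+24+7=95
- item 1+item 3+item 4: size 10+8+3=21, value 64+23+7=94
Best: 117 pts.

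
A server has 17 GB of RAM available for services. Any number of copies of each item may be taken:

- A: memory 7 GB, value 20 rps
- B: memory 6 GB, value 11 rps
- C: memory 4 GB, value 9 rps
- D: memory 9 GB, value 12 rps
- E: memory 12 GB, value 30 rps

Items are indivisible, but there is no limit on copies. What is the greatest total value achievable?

Best value-per-unit is A at 20/7, and filling with it alone uses memory 2×7=14. No mix of the others beats 2×20 = 40.

40 rps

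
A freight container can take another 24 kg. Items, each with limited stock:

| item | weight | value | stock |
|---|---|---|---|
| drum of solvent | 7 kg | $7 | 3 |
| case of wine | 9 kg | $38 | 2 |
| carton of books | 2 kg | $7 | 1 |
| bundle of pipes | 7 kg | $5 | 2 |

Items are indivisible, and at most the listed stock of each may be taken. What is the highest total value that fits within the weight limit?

Best selections within weight 24 and stock limits:
- 2×case of wine + 1×carton of books: weight 20, value 83
- 2×case of wine: weight 18, value 76
- 1×drum of solvent + 1×case of wine + 1×carton of books: weight 18, value 52
- 2×drum of solvent + 1×case of wine: weight 23, value 52
Best: $83.

$83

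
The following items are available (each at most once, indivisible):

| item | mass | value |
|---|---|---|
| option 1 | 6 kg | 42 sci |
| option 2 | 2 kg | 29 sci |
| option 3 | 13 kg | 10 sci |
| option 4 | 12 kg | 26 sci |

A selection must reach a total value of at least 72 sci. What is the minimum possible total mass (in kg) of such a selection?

20

Subsets with value ≥ 72, sorted by total mass:
- option 1+option 2+option 4: mass 20, value 97
- option 1+option 2+option 3: mass 21, value 81
Minimum mass: 20 kg.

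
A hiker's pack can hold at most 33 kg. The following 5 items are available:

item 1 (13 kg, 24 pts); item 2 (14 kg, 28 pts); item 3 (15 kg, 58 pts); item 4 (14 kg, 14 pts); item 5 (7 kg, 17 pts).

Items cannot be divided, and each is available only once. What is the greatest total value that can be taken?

86 pts

Check high-value combinations within 33 kg:
- item 2+item 3: weight 14+15=29, value 28+58=86
- item 1+item 3: weight 13+15=28, value 24+58=82
- item 3+item 5: weight 15+7=22, value 58+17=75
- item 3+item 4: weight 15+14=29, value 58+14=72
- item 3: weight 15, value 58
Best: 86 pts.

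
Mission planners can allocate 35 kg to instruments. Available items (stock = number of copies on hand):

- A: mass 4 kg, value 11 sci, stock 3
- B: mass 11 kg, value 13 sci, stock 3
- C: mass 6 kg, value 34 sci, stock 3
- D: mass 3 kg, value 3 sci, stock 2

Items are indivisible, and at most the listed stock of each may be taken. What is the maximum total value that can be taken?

Best selections within mass 35 and stock limits:
- 3×A + 3×C + 1×D: mass 33, value 138
- 3×A + 3×C: mass 30, value 135
- 2×A + 3×C + 2×D: mass 32, value 130
- 2×A + 3×C + 1×D: mass 29, value 127
Best: 138 sci.

138 sci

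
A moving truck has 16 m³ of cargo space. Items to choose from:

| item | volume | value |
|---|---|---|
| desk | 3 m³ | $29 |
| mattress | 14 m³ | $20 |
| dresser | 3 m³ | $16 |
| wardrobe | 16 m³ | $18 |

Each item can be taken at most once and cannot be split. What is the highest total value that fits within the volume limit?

Check high-value combinations within 16 m³:
- desk+dresser: volume 3+3=6, value 29+16=45
- desk: volume 3, value 29
- mattress: volume 14, value 20
- wardrobe: volume 16, value 18
Best: $45.

$45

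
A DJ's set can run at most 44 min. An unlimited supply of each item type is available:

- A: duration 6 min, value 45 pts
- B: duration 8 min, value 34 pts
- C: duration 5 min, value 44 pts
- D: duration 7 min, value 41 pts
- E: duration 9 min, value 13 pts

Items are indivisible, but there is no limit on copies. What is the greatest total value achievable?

Best value-per-unit is C at 44/5; filling with it alone gives 8×44 = 352.
Optimal mix: 4×A + 4×C → duration 44, value 356.

356 pts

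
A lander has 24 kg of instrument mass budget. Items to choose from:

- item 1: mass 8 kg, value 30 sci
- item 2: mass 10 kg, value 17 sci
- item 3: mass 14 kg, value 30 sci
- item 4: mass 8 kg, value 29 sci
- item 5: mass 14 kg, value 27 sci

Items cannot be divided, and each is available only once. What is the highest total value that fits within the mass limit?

60 sci

This is a 0/1 knapsack; check combinations near the capacity.
- item 1+item 3: mass 8+14=22, value 30+30=60
- item 1+item 4: mass 8+8=16, value 30+29=59
- item 3+item 4: mass 14+8=22, value 30+29=59
Best: 60 sci.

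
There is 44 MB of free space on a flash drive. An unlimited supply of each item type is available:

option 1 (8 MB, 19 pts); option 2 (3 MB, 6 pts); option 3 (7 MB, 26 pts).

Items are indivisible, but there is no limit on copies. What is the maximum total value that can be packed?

156 pts

Best value-per-unit is option 3 at 26/7, and filling with it alone uses size 6×7=42. No mix of the others beats 6×26 = 156.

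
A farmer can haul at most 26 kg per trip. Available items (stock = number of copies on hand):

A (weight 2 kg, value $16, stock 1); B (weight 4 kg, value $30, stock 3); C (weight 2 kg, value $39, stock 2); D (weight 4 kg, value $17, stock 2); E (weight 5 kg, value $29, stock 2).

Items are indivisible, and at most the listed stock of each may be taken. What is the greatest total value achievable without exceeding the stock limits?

$226

Top feasible selections:
- 3×B + 2×C + 2×E: weight 26, value 226
- 1×A + 3×B + 2×C + 2×D: weight 26, value 218
Best: $226.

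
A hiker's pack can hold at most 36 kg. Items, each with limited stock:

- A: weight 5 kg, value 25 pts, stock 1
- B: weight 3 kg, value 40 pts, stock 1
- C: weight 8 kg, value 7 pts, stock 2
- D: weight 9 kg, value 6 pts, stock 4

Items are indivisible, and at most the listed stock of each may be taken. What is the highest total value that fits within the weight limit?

Top feasible selections:
- 1×A + 1×B + 2×C + 1×D: weight 33, value 85
- 1×A + 1×B + 1×C + 2×D: weight 34, value 84
Best: 85 pts.

85 pts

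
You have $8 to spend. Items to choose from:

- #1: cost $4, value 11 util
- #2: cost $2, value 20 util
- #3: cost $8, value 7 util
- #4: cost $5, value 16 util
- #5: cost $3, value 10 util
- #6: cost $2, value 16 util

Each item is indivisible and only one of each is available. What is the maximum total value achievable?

Check high-value combinations within $8:
- #1+#2+#6: cost 4+2+2=8, value 11+20+16=47
- #2+#5+#6: cost 2+3+2=7, value 20+10+16=46
- #2+#6: cost 2+2=4, value 20+16=36
Best: 47 util.

47 util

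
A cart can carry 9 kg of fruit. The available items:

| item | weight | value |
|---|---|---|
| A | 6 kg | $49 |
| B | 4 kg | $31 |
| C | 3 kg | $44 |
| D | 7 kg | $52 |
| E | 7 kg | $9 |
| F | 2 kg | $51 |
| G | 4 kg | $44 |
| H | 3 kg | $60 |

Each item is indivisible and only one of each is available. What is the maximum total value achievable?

Check high-value combinations within 9 kg:
- C+F+H: weight 3+2+3=8, value 44+51+60=155
- F+G+H: weight 2+4+3=9, value 51+44+60=155
- B+F+H: weight 4+2+3=9, value 31+51+60=142
- C+F+G: weight 3+2+4=9, value 44+51+44=139
Best: $155.

$155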